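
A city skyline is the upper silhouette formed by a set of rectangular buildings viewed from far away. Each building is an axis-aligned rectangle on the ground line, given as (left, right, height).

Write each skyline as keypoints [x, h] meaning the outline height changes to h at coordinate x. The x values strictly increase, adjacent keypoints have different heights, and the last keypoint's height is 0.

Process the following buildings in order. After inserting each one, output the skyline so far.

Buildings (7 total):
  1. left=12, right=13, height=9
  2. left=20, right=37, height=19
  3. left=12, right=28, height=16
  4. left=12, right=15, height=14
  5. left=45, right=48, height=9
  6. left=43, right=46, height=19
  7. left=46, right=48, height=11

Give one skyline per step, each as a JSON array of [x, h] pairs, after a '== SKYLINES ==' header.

== SKYLINES ==
[[12,9],[13,0]]
[[12,9],[13,0],[20,19],[37,0]]
[[12,16],[20,19],[37,0]]
[[12,16],[20,19],[37,0]]
[[12,16],[20,19],[37,0],[45,9],[48,0]]
[[12,16],[20,19],[37,0],[43,19],[46,9],[48,0]]
[[12,16],[20,19],[37,0],[43,19],[46,11],[48,0]]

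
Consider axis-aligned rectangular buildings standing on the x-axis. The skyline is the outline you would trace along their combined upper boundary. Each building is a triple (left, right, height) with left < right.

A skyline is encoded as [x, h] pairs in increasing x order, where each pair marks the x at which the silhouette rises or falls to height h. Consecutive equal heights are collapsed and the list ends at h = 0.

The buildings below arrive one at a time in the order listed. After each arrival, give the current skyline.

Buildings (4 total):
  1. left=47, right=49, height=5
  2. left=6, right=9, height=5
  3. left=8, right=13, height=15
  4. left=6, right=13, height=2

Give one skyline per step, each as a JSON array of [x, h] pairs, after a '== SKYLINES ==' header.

== SKYLINES ==
[[47,5],[49,0]]
[[6,5],[9,0],[47,5],[49,0]]
[[6,5],[8,15],[13,0],[47,5],[49,0]]
[[6,5],[8,15],[13,0],[47,5],[49,0]]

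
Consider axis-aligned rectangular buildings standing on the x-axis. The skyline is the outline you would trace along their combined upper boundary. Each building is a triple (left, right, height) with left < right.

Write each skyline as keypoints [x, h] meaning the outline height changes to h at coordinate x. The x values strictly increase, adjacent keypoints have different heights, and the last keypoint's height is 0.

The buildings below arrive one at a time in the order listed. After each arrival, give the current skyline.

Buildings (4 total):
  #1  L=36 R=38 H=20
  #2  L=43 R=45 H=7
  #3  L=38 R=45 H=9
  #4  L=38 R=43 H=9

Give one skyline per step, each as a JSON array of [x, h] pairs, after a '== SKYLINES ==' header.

== SKYLINES ==
[[36,20],[38,0]]
[[36,20],[38,0],[43,7],[45,0]]
[[36,20],[38,9],[45,0]]
[[36,20],[38,9],[45,0]]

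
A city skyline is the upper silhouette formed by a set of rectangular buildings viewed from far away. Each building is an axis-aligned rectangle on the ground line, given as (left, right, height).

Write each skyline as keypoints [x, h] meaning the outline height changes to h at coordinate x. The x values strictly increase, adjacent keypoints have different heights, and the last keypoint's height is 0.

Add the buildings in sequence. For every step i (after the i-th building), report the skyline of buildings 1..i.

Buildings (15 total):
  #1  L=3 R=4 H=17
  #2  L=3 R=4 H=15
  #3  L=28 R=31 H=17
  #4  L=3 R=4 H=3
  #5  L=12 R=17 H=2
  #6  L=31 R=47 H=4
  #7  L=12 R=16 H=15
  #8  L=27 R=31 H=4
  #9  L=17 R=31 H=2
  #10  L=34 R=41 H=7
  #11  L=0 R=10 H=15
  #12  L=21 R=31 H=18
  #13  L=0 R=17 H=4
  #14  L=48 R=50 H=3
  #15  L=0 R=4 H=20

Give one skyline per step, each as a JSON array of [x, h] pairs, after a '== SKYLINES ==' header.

== SKYLINES ==
[[3,17],[4,0]]
[[3,17],[4,0]]
[[3,17],[4,0],[28,17],[31,0]]
[[3,17],[4,0],[28,17],[31,0]]
[[3,17],[4,0],[12,2],[17,0],[28,17],[31,0]]
[[3,17],[4,0],[12,2],[17,0],[28,17],[31,4],[47,0]]
[[3,17],[4,0],[12,15],[16,2],[17,0],[28,17],[31,4],[47,0]]
[[3,17],[4,0],[12,15],[16,2],[17,0],[27,4],[28,17],[31,4],[47,0]]
[[3,17],[4,0],[12,15],[16,2],[27,4],[28,17],[31,4],[47,0]]
[[3,17],[4,0],[12,15],[16,2],[27,4],[28,17],[31,4],[34,7],[41,4],[47,0]]
[[0,15],[3,17],[4,15],[10,0],[12,15],[16,2],[27,4],[28,17],[31,4],[34,7],[41,4],[47,0]]
[[0,15],[3,17],[4,15],[10,0],[12,15],[16,2],[21,18],[31,4],[34,7],[41,4],[47,0]]
[[0,15],[3,17],[4,15],[10,4],[12,15],[16,4],[17,2],[21,18],[31,4],[34,7],[41,4],[47,0]]
[[0,15],[3,17],[4,15],[10,4],[12,15],[16,4],[17,2],[21,18],[31,4],[34,7],[41,4],[47,0],[48,3],[50,0]]
[[0,20],[4,15],[10,4],[12,15],[16,4],[17,2],[21,18],[31,4],[34,7],[41,4],[47,0],[48,3],[50,0]]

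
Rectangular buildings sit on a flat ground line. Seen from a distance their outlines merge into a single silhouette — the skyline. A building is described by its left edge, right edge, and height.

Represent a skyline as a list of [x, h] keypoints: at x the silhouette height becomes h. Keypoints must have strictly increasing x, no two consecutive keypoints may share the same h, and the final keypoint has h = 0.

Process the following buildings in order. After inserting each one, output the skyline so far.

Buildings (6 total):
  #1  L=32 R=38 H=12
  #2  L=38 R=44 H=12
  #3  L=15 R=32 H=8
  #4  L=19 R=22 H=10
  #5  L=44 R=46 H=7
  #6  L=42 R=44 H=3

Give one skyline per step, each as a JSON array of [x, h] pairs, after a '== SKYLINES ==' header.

== SKYLINES ==
[[32,12],[38,0]]
[[32,12],[44,0]]
[[15,8],[32,12],[44,0]]
[[15,8],[19,10],[22,8],[32,12],[44,0]]
[[15,8],[19,10],[22,8],[32,12],[44,7],[46,0]]
[[15,8],[19,10],[22,8],[32,12],[44,7],[46,0]]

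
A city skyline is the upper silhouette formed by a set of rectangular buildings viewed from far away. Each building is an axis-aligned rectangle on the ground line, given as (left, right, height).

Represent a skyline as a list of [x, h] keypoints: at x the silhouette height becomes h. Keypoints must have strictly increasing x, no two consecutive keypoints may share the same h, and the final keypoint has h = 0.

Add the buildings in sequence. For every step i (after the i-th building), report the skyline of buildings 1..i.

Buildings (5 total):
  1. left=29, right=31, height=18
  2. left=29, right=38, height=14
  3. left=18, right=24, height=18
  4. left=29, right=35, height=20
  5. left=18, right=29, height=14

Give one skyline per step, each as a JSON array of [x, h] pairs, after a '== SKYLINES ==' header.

== SKYLINES ==
[[29,18],[31,0]]
[[29,18],[31,14],[38,0]]
[[18,18],[24,0],[29,18],[31,14],[38,0]]
[[18,18],[24,0],[29,20],[35,14],[38,0]]
[[18,18],[24,14],[29,20],[35,14],[38,0]]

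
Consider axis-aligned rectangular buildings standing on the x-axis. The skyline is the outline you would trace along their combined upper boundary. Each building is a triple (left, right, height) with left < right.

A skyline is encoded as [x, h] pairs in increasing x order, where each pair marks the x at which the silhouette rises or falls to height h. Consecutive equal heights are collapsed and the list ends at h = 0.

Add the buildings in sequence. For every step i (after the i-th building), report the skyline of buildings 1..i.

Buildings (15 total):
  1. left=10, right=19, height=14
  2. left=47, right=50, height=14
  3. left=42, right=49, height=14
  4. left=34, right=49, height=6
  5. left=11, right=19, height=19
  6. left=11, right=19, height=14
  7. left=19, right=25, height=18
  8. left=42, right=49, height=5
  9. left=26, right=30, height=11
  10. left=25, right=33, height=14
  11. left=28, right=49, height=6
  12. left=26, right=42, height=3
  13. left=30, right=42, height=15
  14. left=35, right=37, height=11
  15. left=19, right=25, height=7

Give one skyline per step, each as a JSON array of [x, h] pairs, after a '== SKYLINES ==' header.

== SKYLINES ==
[[10,14],[19,0]]
[[10,14],[19,0],[47,14],[50,0]]
[[10,14],[19,0],[42,14],[50,0]]
[[10,14],[19,0],[34,6],[42,14],[50,0]]
[[10,14],[11,19],[19,0],[34,6],[42,14],[50,0]]
[[10,14],[11,19],[19,0],[34,6],[42,14],[50,0]]
[[10,14],[11,19],[19,18],[25,0],[34,6],[42,14],[50,0]]
[[10,14],[11,19],[19,18],[25,0],[34,6],[42,14],[50,0]]
[[10,14],[11,19],[19,18],[25,0],[26,11],[30,0],[34,6],[42,14],[50,0]]
[[10,14],[11,19],[19,18],[25,14],[33,0],[34,6],[42,14],[50,0]]
[[10,14],[11,19],[19,18],[25,14],[33,6],[42,14],[50,0]]
[[10,14],[11,19],[19,18],[25,14],[33,6],[42,14],[50,0]]
[[10,14],[11,19],[19,18],[25,14],[30,15],[42,14],[50,0]]
[[10,14],[11,19],[19,18],[25,14],[30,15],[42,14],[50,0]]
[[10,14],[11,19],[19,18],[25,14],[30,15],[42,14],[50,0]]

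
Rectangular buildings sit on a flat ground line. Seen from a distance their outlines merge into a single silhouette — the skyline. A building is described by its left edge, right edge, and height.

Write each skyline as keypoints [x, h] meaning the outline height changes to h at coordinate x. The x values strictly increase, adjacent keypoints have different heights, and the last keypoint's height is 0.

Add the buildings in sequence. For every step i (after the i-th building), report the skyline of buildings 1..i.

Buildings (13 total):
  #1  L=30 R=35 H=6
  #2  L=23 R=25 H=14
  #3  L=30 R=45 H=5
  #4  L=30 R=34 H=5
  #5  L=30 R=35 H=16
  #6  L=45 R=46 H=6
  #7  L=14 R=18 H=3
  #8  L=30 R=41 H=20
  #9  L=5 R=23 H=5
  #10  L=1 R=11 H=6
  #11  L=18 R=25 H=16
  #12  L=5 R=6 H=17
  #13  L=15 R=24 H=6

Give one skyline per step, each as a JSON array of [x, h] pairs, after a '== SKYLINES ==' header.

== SKYLINES ==
[[30,6],[35,0]]
[[23,14],[25,0],[30,6],[35,0]]
[[23,14],[25,0],[30,6],[35,5],[45,0]]
[[23,14],[25,0],[30,6],[35,5],[45,0]]
[[23,14],[25,0],[30,16],[35,5],[45,0]]
[[23,14],[25,0],[30,16],[35,5],[45,6],[46,0]]
[[14,3],[18,0],[23,14],[25,0],[30,16],[35,5],[45,6],[46,0]]
[[14,3],[18,0],[23,14],[25,0],[30,20],[41,5],[45,6],[46,0]]
[[5,5],[23,14],[25,0],[30,20],[41,5],[45,6],[46,0]]
[[1,6],[11,5],[23,14],[25,0],[30,20],[41,5],[45,6],[46,0]]
[[1,6],[11,5],[18,16],[25,0],[30,20],[41,5],[45,6],[46,0]]
[[1,6],[5,17],[6,6],[11,5],[18,16],[25,0],[30,20],[41,5],[45,6],[46,0]]
[[1,6],[5,17],[6,6],[11,5],[15,6],[18,16],[25,0],[30,20],[41,5],[45,6],[46,0]]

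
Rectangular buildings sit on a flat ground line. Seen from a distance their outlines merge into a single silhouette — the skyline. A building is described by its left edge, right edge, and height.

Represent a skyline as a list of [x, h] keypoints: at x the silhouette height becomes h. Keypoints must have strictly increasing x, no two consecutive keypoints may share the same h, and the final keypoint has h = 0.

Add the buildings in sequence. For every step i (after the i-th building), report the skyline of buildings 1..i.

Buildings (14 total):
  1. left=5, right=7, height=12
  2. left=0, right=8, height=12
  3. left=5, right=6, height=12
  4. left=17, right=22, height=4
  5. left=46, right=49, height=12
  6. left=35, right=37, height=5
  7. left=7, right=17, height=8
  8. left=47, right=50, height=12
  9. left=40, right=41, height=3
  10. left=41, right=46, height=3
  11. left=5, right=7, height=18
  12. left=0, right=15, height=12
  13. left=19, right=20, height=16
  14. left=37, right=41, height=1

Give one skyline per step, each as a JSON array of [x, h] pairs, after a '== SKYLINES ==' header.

== SKYLINES ==
[[5,12],[7,0]]
[[0,12],[8,0]]
[[0,12],[8,0]]
[[0,12],[8,0],[17,4],[22,0]]
[[0,12],[8,0],[17,4],[22,0],[46,12],[49,0]]
[[0,12],[8,0],[17,4],[22,0],[35,5],[37,0],[46,12],[49,0]]
[[0,12],[8,8],[17,4],[22,0],[35,5],[37,0],[46,12],[49,0]]
[[0,12],[8,8],[17,4],[22,0],[35,5],[37,0],[46,12],[50,0]]
[[0,12],[8,8],[17,4],[22,0],[35,5],[37,0],[40,3],[41,0],[46,12],[50,0]]
[[0,12],[8,8],[17,4],[22,0],[35,5],[37,0],[40,3],[46,12],[50,0]]
[[0,12],[5,18],[7,12],[8,8],[17,4],[22,0],[35,5],[37,0],[40,3],[46,12],[50,0]]
[[0,12],[5,18],[7,12],[15,8],[17,4],[22,0],[35,5],[37,0],[40,3],[46,12],[50,0]]
[[0,12],[5,18],[7,12],[15,8],[17,4],[19,16],[20,4],[22,0],[35,5],[37,0],[40,3],[46,12],[50,0]]
[[0,12],[5,18],[7,12],[15,8],[17,4],[19,16],[20,4],[22,0],[35,5],[37,1],[40,3],[46,12],[50,0]]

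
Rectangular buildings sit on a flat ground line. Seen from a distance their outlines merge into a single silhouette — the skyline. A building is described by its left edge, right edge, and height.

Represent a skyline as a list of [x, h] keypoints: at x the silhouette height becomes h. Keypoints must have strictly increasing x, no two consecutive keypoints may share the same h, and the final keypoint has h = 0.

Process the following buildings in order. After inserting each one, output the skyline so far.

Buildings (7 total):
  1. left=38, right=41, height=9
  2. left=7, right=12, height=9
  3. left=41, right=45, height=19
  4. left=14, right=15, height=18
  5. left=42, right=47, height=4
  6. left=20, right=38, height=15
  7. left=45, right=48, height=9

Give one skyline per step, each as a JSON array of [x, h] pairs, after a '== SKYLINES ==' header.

== SKYLINES ==
[[38,9],[41,0]]
[[7,9],[12,0],[38,9],[41,0]]
[[7,9],[12,0],[38,9],[41,19],[45,0]]
[[7,9],[12,0],[14,18],[15,0],[38,9],[41,19],[45,0]]
[[7,9],[12,0],[14,18],[15,0],[38,9],[41,19],[45,4],[47,0]]
[[7,9],[12,0],[14,18],[15,0],[20,15],[38,9],[41,19],[45,4],[47,0]]
[[7,9],[12,0],[14,18],[15,0],[20,15],[38,9],[41,19],[45,9],[48,0]]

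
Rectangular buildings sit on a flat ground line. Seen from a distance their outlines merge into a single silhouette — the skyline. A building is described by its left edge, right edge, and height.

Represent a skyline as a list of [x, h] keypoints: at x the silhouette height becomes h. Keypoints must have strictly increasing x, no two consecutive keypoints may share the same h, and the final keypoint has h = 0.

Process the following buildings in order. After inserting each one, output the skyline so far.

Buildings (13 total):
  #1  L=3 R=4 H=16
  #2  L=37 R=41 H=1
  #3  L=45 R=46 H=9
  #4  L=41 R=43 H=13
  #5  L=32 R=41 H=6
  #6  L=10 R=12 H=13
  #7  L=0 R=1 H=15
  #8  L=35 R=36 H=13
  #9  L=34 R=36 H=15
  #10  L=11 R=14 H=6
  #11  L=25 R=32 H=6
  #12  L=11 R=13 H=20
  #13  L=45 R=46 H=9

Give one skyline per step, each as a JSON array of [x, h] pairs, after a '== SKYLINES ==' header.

== SKYLINES ==
[[3,16],[4,0]]
[[3,16],[4,0],[37,1],[41,0]]
[[3,16],[4,0],[37,1],[41,0],[45,9],[46,0]]
[[3,16],[4,0],[37,1],[41,13],[43,0],[45,9],[46,0]]
[[3,16],[4,0],[32,6],[41,13],[43,0],[45,9],[46,0]]
[[3,16],[4,0],[10,13],[12,0],[32,6],[41,13],[43,0],[45,9],[46,0]]
[[0,15],[1,0],[3,16],[4,0],[10,13],[12,0],[32,6],[41,13],[43,0],[45,9],[46,0]]
[[0,15],[1,0],[3,16],[4,0],[10,13],[12,0],[32,6],[35,13],[36,6],[41,13],[43,0],[45,9],[46,0]]
[[0,15],[1,0],[3,16],[4,0],[10,13],[12,0],[32,6],[34,15],[36,6],[41,13],[43,0],[45,9],[46,0]]
[[0,15],[1,0],[3,16],[4,0],[10,13],[12,6],[14,0],[32,6],[34,15],[36,6],[41,13],[43,0],[45,9],[46,0]]
[[0,15],[1,0],[3,16],[4,0],[10,13],[12,6],[14,0],[25,6],[34,15],[36,6],[41,13],[43,0],[45,9],[46,0]]
[[0,15],[1,0],[3,16],[4,0],[10,13],[11,20],[13,6],[14,0],[25,6],[34,15],[36,6],[41,13],[43,0],[45,9],[46,0]]
[[0,15],[1,0],[3,16],[4,0],[10,13],[11,20],[13,6],[14,0],[25,6],[34,15],[36,6],[41,13],[43,0],[45,9],[46,0]]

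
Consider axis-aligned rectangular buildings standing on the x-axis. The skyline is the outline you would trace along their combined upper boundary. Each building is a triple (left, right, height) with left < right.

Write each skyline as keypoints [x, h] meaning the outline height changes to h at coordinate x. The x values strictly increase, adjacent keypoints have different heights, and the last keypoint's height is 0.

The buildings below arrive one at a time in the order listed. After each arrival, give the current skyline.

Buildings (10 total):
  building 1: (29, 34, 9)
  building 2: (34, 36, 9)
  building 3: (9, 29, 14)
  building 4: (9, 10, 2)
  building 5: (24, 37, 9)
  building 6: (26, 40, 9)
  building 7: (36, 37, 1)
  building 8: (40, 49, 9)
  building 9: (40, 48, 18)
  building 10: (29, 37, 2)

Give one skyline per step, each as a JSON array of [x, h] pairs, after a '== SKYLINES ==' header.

== SKYLINES ==
[[29,9],[34,0]]
[[29,9],[36,0]]
[[9,14],[29,9],[36,0]]
[[9,14],[29,9],[36,0]]
[[9,14],[29,9],[37,0]]
[[9,14],[29,9],[40,0]]
[[9,14],[29,9],[40,0]]
[[9,14],[29,9],[49,0]]
[[9,14],[29,9],[40,18],[48,9],[49,0]]
[[9,14],[29,9],[40,18],[48,9],[49,0]]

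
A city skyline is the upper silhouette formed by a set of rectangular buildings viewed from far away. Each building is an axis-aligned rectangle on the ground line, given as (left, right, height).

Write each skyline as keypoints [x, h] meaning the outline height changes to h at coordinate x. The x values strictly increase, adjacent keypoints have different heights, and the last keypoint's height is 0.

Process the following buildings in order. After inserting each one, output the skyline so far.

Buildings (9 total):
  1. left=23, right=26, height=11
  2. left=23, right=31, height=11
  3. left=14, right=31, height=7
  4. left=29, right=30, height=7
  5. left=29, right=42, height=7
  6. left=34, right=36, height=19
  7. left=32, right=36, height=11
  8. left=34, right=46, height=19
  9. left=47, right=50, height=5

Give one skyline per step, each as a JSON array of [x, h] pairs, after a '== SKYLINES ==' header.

== SKYLINES ==
[[23,11],[26,0]]
[[23,11],[31,0]]
[[14,7],[23,11],[31,0]]
[[14,7],[23,11],[31,0]]
[[14,7],[23,11],[31,7],[42,0]]
[[14,7],[23,11],[31,7],[34,19],[36,7],[42,0]]
[[14,7],[23,11],[31,7],[32,11],[34,19],[36,7],[42,0]]
[[14,7],[23,11],[31,7],[32,11],[34,19],[46,0]]
[[14,7],[23,11],[31,7],[32,11],[34,19],[46,0],[47,5],[50,0]]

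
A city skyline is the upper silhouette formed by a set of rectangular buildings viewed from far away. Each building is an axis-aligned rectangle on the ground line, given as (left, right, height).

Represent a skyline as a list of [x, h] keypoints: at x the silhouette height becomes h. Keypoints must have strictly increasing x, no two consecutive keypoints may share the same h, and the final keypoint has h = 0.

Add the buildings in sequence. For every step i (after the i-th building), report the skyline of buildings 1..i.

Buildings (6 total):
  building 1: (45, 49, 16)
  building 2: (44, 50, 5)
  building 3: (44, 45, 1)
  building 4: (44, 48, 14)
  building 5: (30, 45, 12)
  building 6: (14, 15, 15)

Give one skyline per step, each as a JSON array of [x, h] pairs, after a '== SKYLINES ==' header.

== SKYLINES ==
[[45,16],[49,0]]
[[44,5],[45,16],[49,5],[50,0]]
[[44,5],[45,16],[49,5],[50,0]]
[[44,14],[45,16],[49,5],[50,0]]
[[30,12],[44,14],[45,16],[49,5],[50,0]]
[[14,15],[15,0],[30,12],[44,14],[45,16],[49,5],[50,0]]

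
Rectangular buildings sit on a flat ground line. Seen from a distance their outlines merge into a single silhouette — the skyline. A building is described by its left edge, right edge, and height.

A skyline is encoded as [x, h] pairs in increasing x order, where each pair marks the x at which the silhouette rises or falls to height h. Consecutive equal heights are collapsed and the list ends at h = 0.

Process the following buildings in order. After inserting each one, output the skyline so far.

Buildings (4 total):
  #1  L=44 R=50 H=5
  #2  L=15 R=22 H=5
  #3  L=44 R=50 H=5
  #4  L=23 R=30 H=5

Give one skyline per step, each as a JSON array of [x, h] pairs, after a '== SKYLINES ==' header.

== SKYLINES ==
[[44,5],[50,0]]
[[15,5],[22,0],[44,5],[50,0]]
[[15,5],[22,0],[44,5],[50,0]]
[[15,5],[22,0],[23,5],[30,0],[44,5],[50,0]]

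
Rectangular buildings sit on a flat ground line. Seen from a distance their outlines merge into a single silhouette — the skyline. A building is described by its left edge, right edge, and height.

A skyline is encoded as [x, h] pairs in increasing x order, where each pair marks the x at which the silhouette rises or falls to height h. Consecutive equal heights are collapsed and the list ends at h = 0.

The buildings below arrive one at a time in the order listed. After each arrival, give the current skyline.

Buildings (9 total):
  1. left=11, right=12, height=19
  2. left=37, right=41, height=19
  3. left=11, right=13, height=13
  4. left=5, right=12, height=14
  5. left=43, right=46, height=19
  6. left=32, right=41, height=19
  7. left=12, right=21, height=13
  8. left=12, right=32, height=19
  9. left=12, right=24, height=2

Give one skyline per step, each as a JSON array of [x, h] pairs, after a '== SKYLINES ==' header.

== SKYLINES ==
[[11,19],[12,0]]
[[11,19],[12,0],[37,19],[41,0]]
[[11,19],[12,13],[13,0],[37,19],[41,0]]
[[5,14],[11,19],[12,13],[13,0],[37,19],[41,0]]
[[5,14],[11,19],[12,13],[13,0],[37,19],[41,0],[43,19],[46,0]]
[[5,14],[11,19],[12,13],[13,0],[32,19],[41,0],[43,19],[46,0]]
[[5,14],[11,19],[12,13],[21,0],[32,19],[41,0],[43,19],[46,0]]
[[5,14],[11,19],[41,0],[43,19],[46,0]]
[[5,14],[11,19],[41,0],[43,19],[46,0]]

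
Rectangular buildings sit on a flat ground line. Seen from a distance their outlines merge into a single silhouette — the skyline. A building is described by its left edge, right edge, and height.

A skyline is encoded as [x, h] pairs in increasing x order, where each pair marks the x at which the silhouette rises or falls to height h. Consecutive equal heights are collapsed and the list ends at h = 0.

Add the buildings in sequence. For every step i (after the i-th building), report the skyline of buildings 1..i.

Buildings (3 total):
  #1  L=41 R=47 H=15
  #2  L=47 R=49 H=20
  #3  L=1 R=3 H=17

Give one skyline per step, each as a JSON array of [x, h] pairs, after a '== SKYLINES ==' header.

== SKYLINES ==
[[41,15],[47,0]]
[[41,15],[47,20],[49,0]]
[[1,17],[3,0],[41,15],[47,20],[49,0]]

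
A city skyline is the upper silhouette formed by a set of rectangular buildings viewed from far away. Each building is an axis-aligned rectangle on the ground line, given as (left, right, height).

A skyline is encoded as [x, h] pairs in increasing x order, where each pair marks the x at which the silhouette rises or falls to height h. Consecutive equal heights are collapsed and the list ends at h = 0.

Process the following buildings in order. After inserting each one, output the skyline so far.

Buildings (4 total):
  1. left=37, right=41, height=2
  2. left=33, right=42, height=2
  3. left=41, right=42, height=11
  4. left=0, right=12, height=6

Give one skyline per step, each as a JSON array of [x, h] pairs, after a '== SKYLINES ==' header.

== SKYLINES ==
[[37,2],[41,0]]
[[33,2],[42,0]]
[[33,2],[41,11],[42,0]]
[[0,6],[12,0],[33,2],[41,11],[42,0]]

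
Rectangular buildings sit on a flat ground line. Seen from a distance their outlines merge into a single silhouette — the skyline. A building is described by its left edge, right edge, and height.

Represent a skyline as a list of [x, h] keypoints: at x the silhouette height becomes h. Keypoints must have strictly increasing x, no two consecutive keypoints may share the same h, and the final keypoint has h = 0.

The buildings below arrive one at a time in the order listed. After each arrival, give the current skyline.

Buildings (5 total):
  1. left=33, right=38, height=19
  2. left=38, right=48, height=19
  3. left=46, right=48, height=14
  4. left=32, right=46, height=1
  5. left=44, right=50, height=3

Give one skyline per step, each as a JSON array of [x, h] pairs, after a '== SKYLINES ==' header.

== SKYLINES ==
[[33,19],[38,0]]
[[33,19],[48,0]]
[[33,19],[48,0]]
[[32,1],[33,19],[48,0]]
[[32,1],[33,19],[48,3],[50,0]]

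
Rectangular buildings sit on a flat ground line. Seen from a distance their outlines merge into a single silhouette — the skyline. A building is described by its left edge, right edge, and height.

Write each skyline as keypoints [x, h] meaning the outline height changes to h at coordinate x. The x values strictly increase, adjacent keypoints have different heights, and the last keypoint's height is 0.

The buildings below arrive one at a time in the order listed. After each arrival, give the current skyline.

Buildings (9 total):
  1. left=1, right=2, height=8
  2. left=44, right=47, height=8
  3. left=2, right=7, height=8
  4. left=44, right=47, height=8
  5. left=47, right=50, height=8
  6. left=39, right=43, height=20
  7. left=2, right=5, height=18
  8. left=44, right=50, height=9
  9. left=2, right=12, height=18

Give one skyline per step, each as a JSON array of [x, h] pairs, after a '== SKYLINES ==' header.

== SKYLINES ==
[[1,8],[2,0]]
[[1,8],[2,0],[44,8],[47,0]]
[[1,8],[7,0],[44,8],[47,0]]
[[1,8],[7,0],[44,8],[47,0]]
[[1,8],[7,0],[44,8],[50,0]]
[[1,8],[7,0],[39,20],[43,0],[44,8],[50,0]]
[[1,8],[2,18],[5,8],[7,0],[39,20],[43,0],[44,8],[50,0]]
[[1,8],[2,18],[5,8],[7,0],[39,20],[43,0],[44,9],[50,0]]
[[1,8],[2,18],[12,0],[39,20],[43,0],[44,9],[50,0]]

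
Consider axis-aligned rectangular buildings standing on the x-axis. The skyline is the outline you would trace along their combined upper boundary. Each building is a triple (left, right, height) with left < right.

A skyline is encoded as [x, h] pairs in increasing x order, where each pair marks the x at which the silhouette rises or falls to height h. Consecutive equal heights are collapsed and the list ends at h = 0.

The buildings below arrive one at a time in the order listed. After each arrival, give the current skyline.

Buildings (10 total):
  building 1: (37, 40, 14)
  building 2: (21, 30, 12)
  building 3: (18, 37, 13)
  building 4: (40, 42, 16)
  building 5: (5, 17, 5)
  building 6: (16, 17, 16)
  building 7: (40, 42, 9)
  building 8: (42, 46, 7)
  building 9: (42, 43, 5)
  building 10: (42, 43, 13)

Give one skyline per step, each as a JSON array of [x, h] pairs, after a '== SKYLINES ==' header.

== SKYLINES ==
[[37,14],[40,0]]
[[21,12],[30,0],[37,14],[40,0]]
[[18,13],[37,14],[40,0]]
[[18,13],[37,14],[40,16],[42,0]]
[[5,5],[17,0],[18,13],[37,14],[40,16],[42,0]]
[[5,5],[16,16],[17,0],[18,13],[37,14],[40,16],[42,0]]
[[5,5],[16,16],[17,0],[18,13],[37,14],[40,16],[42,0]]
[[5,5],[16,16],[17,0],[18,13],[37,14],[40,16],[42,7],[46,0]]
[[5,5],[16,16],[17,0],[18,13],[37,14],[40,16],[42,7],[46,0]]
[[5,5],[16,16],[17,0],[18,13],[37,14],[40,16],[42,13],[43,7],[46,0]]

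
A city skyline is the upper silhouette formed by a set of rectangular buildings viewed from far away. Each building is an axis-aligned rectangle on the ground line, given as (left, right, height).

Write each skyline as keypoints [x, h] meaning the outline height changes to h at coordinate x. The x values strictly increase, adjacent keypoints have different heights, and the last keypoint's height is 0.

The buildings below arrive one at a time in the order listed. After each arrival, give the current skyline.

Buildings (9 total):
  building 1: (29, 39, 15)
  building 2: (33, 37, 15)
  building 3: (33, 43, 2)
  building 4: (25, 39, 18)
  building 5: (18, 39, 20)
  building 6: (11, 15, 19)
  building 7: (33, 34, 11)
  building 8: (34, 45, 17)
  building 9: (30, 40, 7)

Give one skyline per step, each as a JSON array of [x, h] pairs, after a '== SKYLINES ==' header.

== SKYLINES ==
[[29,15],[39,0]]
[[29,15],[39,0]]
[[29,15],[39,2],[43,0]]
[[25,18],[39,2],[43,0]]
[[18,20],[39,2],[43,0]]
[[11,19],[15,0],[18,20],[39,2],[43,0]]
[[11,19],[15,0],[18,20],[39,2],[43,0]]
[[11,19],[15,0],[18,20],[39,17],[45,0]]
[[11,19],[15,0],[18,20],[39,17],[45,0]]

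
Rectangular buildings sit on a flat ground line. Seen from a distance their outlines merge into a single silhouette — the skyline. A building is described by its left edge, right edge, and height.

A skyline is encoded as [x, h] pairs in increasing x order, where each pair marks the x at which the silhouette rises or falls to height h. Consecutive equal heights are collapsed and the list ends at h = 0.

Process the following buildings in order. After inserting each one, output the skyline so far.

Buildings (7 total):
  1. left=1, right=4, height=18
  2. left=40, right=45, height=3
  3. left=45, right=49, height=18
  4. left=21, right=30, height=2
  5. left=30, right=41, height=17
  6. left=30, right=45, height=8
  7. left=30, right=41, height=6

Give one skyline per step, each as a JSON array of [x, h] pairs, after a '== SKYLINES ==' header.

== SKYLINES ==
[[1,18],[4,0]]
[[1,18],[4,0],[40,3],[45,0]]
[[1,18],[4,0],[40,3],[45,18],[49,0]]
[[1,18],[4,0],[21,2],[30,0],[40,3],[45,18],[49,0]]
[[1,18],[4,0],[21,2],[30,17],[41,3],[45,18],[49,0]]
[[1,18],[4,0],[21,2],[30,17],[41,8],[45,18],[49,0]]
[[1,18],[4,0],[21,2],[30,17],[41,8],[45,18],[49,0]]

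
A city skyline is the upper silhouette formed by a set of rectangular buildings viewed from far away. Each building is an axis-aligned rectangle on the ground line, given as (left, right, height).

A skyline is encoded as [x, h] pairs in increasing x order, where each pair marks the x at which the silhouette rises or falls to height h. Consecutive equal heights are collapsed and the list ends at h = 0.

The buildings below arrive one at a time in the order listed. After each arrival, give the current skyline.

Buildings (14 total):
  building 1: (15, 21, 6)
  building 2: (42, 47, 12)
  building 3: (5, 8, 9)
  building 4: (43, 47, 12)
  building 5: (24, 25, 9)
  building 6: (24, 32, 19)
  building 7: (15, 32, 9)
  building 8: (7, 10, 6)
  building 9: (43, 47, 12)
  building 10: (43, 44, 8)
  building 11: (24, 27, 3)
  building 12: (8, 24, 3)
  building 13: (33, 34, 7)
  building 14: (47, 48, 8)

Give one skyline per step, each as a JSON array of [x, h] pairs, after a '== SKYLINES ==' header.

== SKYLINES ==
[[15,6],[21,0]]
[[15,6],[21,0],[42,12],[47,0]]
[[5,9],[8,0],[15,6],[21,0],[42,12],[47,0]]
[[5,9],[8,0],[15,6],[21,0],[42,12],[47,0]]
[[5,9],[8,0],[15,6],[21,0],[24,9],[25,0],[42,12],[47,0]]
[[5,9],[8,0],[15,6],[21,0],[24,19],[32,0],[42,12],[47,0]]
[[5,9],[8,0],[15,9],[24,19],[32,0],[42,12],[47,0]]
[[5,9],[8,6],[10,0],[15,9],[24,19],[32,0],[42,12],[47,0]]
[[5,9],[8,6],[10,0],[15,9],[24,19],[32,0],[42,12],[47,0]]
[[5,9],[8,6],[10,0],[15,9],[24,19],[32,0],[42,12],[47,0]]
[[5,9],[8,6],[10,0],[15,9],[24,19],[32,0],[42,12],[47,0]]
[[5,9],[8,6],[10,3],[15,9],[24,19],[32,0],[42,12],[47,0]]
[[5,9],[8,6],[10,3],[15,9],[24,19],[32,0],[33,7],[34,0],[42,12],[47,0]]
[[5,9],[8,6],[10,3],[15,9],[24,19],[32,0],[33,7],[34,0],[42,12],[47,8],[48,0]]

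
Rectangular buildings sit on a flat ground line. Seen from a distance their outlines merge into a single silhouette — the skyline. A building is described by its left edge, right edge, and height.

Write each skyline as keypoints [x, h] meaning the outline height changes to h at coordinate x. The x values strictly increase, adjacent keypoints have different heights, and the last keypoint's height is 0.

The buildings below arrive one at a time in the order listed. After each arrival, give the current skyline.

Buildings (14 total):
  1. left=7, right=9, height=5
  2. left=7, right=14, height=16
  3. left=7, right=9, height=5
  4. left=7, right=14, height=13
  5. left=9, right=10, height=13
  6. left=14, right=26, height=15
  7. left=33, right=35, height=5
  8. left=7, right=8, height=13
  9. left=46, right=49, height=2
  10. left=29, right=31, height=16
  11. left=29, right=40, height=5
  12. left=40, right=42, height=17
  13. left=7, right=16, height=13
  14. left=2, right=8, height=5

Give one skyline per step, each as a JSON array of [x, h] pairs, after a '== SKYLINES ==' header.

== SKYLINES ==
[[7,5],[9,0]]
[[7,16],[14,0]]
[[7,16],[14,0]]
[[7,16],[14,0]]
[[7,16],[14,0]]
[[7,16],[14,15],[26,0]]
[[7,16],[14,15],[26,0],[33,5],[35,0]]
[[7,16],[14,15],[26,0],[33,5],[35,0]]
[[7,16],[14,15],[26,0],[33,5],[35,0],[46,2],[49,0]]
[[7,16],[14,15],[26,0],[29,16],[31,0],[33,5],[35,0],[46,2],[49,0]]
[[7,16],[14,15],[26,0],[29,16],[31,5],[40,0],[46,2],[49,0]]
[[7,16],[14,15],[26,0],[29,16],[31,5],[40,17],[42,0],[46,2],[49,0]]
[[7,16],[14,15],[26,0],[29,16],[31,5],[40,17],[42,0],[46,2],[49,0]]
[[2,5],[7,16],[14,15],[26,0],[29,16],[31,5],[40,17],[42,0],[46,2],[49,0]]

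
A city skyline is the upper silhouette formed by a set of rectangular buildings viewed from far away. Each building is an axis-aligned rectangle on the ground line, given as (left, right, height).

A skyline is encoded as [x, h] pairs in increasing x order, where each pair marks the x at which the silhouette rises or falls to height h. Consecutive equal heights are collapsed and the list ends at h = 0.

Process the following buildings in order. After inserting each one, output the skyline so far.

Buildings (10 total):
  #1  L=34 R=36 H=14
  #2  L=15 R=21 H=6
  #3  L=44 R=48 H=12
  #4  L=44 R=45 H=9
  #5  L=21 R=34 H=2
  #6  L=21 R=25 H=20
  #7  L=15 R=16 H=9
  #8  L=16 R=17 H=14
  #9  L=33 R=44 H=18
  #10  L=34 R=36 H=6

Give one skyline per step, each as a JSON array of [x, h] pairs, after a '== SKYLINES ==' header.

== SKYLINES ==
[[34,14],[36,0]]
[[15,6],[21,0],[34,14],[36,0]]
[[15,6],[21,0],[34,14],[36,0],[44,12],[48,0]]
[[15,6],[21,0],[34,14],[36,0],[44,12],[48,0]]
[[15,6],[21,2],[34,14],[36,0],[44,12],[48,0]]
[[15,6],[21,20],[25,2],[34,14],[36,0],[44,12],[48,0]]
[[15,9],[16,6],[21,20],[25,2],[34,14],[36,0],[44,12],[48,0]]
[[15,9],[16,14],[17,6],[21,20],[25,2],[34,14],[36,0],[44,12],[48,0]]
[[15,9],[16,14],[17,6],[21,20],[25,2],[33,18],[44,12],[48,0]]
[[15,9],[16,14],[17,6],[21,20],[25,2],[33,18],[44,12],[48,0]]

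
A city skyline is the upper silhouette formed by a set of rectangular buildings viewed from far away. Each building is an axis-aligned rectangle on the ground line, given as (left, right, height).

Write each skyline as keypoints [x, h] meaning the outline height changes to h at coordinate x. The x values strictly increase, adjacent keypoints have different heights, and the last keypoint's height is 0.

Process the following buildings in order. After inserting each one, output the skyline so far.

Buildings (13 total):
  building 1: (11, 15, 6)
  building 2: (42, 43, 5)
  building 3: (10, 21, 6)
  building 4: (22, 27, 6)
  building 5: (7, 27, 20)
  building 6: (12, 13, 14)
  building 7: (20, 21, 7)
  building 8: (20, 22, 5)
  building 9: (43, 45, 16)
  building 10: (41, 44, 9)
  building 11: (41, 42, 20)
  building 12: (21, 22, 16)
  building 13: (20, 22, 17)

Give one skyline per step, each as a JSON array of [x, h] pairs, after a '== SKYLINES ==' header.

== SKYLINES ==
[[11,6],[15,0]]
[[11,6],[15,0],[42,5],[43,0]]
[[10,6],[21,0],[42,5],[43,0]]
[[10,6],[21,0],[22,6],[27,0],[42,5],[43,0]]
[[7,20],[27,0],[42,5],[43,0]]
[[7,20],[27,0],[42,5],[43,0]]
[[7,20],[27,0],[42,5],[43,0]]
[[7,20],[27,0],[42,5],[43,0]]
[[7,20],[27,0],[42,5],[43,16],[45,0]]
[[7,20],[27,0],[41,9],[43,16],[45,0]]
[[7,20],[27,0],[41,20],[42,9],[43,16],[45,0]]
[[7,20],[27,0],[41,20],[42,9],[43,16],[45,0]]
[[7,20],[27,0],[41,20],[42,9],[43,16],[45,0]]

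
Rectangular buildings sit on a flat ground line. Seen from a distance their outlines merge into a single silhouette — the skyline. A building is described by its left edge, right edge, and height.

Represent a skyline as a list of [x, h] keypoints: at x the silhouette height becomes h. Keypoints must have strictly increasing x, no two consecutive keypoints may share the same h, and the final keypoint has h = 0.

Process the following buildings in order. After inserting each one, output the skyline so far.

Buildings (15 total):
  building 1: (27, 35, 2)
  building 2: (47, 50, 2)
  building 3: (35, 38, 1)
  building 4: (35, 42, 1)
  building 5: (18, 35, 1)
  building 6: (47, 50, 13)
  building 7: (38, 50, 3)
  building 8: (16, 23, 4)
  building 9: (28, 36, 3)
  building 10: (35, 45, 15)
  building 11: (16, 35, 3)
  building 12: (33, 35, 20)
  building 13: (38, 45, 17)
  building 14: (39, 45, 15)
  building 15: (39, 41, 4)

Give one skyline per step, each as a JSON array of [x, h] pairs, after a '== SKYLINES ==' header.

== SKYLINES ==
[[27,2],[35,0]]
[[27,2],[35,0],[47,2],[50,0]]
[[27,2],[35,1],[38,0],[47,2],[50,0]]
[[27,2],[35,1],[42,0],[47,2],[50,0]]
[[18,1],[27,2],[35,1],[42,0],[47,2],[50,0]]
[[18,1],[27,2],[35,1],[42,0],[47,13],[50,0]]
[[18,1],[27,2],[35,1],[38,3],[47,13],[50,0]]
[[16,4],[23,1],[27,2],[35,1],[38,3],[47,13],[50,0]]
[[16,4],[23,1],[27,2],[28,3],[36,1],[38,3],[47,13],[50,0]]
[[16,4],[23,1],[27,2],[28,3],[35,15],[45,3],[47,13],[50,0]]
[[16,4],[23,3],[35,15],[45,3],[47,13],[50,0]]
[[16,4],[23,3],[33,20],[35,15],[45,3],[47,13],[50,0]]
[[16,4],[23,3],[33,20],[35,15],[38,17],[45,3],[47,13],[50,0]]
[[16,4],[23,3],[33,20],[35,15],[38,17],[45,3],[47,13],[50,0]]
[[16,4],[23,3],[33,20],[35,15],[38,17],[45,3],[47,13],[50,0]]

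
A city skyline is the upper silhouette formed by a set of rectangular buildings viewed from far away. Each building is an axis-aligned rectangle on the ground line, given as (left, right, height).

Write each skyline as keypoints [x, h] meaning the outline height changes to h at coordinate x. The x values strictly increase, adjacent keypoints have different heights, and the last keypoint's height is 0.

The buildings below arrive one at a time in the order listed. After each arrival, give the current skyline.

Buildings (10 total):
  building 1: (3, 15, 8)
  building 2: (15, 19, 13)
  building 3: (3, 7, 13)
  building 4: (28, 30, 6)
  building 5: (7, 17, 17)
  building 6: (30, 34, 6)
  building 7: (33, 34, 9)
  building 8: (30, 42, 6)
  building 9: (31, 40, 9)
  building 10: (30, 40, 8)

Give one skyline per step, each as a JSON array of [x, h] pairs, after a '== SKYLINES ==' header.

== SKYLINES ==
[[3,8],[15,0]]
[[3,8],[15,13],[19,0]]
[[3,13],[7,8],[15,13],[19,0]]
[[3,13],[7,8],[15,13],[19,0],[28,6],[30,0]]
[[3,13],[7,17],[17,13],[19,0],[28,6],[30,0]]
[[3,13],[7,17],[17,13],[19,0],[28,6],[34,0]]
[[3,13],[7,17],[17,13],[19,0],[28,6],[33,9],[34,0]]
[[3,13],[7,17],[17,13],[19,0],[28,6],[33,9],[34,6],[42,0]]
[[3,13],[7,17],[17,13],[19,0],[28,6],[31,9],[40,6],[42,0]]
[[3,13],[7,17],[17,13],[19,0],[28,6],[30,8],[31,9],[40,6],[42,0]]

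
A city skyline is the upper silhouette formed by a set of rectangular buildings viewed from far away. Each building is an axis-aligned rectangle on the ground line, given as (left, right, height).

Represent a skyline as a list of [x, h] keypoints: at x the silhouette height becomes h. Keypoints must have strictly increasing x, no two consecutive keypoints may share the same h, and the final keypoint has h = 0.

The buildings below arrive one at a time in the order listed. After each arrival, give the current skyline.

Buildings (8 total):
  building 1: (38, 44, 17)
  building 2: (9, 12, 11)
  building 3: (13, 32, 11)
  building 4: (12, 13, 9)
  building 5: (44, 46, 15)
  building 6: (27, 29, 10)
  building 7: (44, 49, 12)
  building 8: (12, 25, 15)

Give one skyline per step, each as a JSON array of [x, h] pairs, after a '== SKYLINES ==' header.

== SKYLINES ==
[[38,17],[44,0]]
[[9,11],[12,0],[38,17],[44,0]]
[[9,11],[12,0],[13,11],[32,0],[38,17],[44,0]]
[[9,11],[12,9],[13,11],[32,0],[38,17],[44,0]]
[[9,11],[12,9],[13,11],[32,0],[38,17],[44,15],[46,0]]
[[9,11],[12,9],[13,11],[32,0],[38,17],[44,15],[46,0]]
[[9,11],[12,9],[13,11],[32,0],[38,17],[44,15],[46,12],[49,0]]
[[9,11],[12,15],[25,11],[32,0],[38,17],[44,15],[46,12],[49,0]]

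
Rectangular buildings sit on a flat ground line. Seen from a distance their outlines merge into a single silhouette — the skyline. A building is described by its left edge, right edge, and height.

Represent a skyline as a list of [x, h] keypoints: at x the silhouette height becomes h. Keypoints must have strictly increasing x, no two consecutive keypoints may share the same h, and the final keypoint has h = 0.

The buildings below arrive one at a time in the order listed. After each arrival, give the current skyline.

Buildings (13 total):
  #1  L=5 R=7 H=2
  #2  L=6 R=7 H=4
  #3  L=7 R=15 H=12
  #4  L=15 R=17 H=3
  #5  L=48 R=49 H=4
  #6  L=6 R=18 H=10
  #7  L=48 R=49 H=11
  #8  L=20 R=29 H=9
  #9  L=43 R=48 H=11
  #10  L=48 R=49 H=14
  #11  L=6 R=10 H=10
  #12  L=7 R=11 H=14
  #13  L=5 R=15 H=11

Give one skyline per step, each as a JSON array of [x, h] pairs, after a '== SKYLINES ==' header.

== SKYLINES ==
[[5,2],[7,0]]
[[5,2],[6,4],[7,0]]
[[5,2],[6,4],[7,12],[15,0]]
[[5,2],[6,4],[7,12],[15,3],[17,0]]
[[5,2],[6,4],[7,12],[15,3],[17,0],[48,4],[49,0]]
[[5,2],[6,10],[7,12],[15,10],[18,0],[48,4],[49,0]]
[[5,2],[6,10],[7,12],[15,10],[18,0],[48,11],[49,0]]
[[5,2],[6,10],[7,12],[15,10],[18,0],[20,9],[29,0],[48,11],[49,0]]
[[5,2],[6,10],[7,12],[15,10],[18,0],[20,9],[29,0],[43,11],[49,0]]
[[5,2],[6,10],[7,12],[15,10],[18,0],[20,9],[29,0],[43,11],[48,14],[49,0]]
[[5,2],[6,10],[7,12],[15,10],[18,0],[20,9],[29,0],[43,11],[48,14],[49,0]]
[[5,2],[6,10],[7,14],[11,12],[15,10],[18,0],[20,9],[29,0],[43,11],[48,14],[49,0]]
[[5,11],[7,14],[11,12],[15,10],[18,0],[20,9],[29,0],[43,11],[48,14],[49,0]]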